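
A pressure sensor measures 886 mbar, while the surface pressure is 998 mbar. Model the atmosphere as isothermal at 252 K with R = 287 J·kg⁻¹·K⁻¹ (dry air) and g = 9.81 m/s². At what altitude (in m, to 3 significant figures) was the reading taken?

z ≈ 878 m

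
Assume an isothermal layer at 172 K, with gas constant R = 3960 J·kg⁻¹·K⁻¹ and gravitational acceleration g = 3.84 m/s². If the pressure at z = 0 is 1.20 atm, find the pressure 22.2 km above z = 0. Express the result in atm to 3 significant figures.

Scale height: H = RT/g = 3960 × 172 / 3.84 = 177380 m.
Barometric formula: P = P₀ exp(−z/H).
z/H = 22200/177380 = 0.12516; exp(−0.12516) = 0.88236.
P = 1.20 × 0.88236 = 1.0588 atm.

P ≈ 1.06 atm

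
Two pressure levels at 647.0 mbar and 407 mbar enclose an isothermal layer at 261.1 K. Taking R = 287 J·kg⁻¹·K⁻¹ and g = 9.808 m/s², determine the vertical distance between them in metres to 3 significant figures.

Δz ≈ 3540 m

Hypsometric equation: Δz = (R T̄/g) ln(P₁/P₂).
R T̄/g = 287 × 261.1 / 9.808 = 7640.3 m.
ln(647.0/407) = ln(1.5897) = 0.46355.
Δz = 7640.3 × 0.46355 = 3541.7 m.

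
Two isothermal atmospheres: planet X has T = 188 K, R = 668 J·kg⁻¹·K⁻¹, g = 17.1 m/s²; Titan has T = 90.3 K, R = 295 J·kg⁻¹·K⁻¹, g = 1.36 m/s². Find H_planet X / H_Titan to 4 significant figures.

H_planet X/H_Titan ≈ 0.3749

H = RT/g for each body.
H_planet X = 668 × 188 / 17.1 = 7344.1 m.
H_Titan = 295 × 90.3 / 1.36 = 19587 m.
H_planet X/H_Titan = 7344.1/19587 = 0.37495.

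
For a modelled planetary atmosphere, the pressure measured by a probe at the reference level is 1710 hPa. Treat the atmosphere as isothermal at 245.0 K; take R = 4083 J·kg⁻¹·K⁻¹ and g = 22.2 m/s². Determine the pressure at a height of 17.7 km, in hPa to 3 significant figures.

P ≈ 1150 hPa

Scale height: H = RT/g = 4083 × 245.0 / 22.2 = 45060 m.
Barometric formula: P = P₀ exp(−z/H).
z/H = 17700/45060 = 0.39281; exp(−0.39281) = 0.67516.
P = 1710 × 0.67516 = 1154.5 hPa.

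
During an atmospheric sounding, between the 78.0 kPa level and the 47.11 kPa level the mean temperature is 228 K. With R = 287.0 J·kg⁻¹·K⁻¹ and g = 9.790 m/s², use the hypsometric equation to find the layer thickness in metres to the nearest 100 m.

Hypsometric equation: Δz = (R T̄/g) ln(P₁/P₂).
R T̄/g = 287.0 × 228 / 9.790 = 6684.0 m.
ln(78.0/47.11) = ln(1.6557) = 0.50422.
Δz = 6684.0 × 0.50422 = 3370.2 m.

Δz ≈ 3400 m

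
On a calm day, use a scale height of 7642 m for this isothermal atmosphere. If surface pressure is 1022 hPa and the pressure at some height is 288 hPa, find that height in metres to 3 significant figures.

z ≈ 9680 m

Invert the barometric formula: z = H ln(P₀/P).
P₀/P = 1022/288 = 3.5486; ln(3.5486) = 1.2666.
z = 7642.0 × 1.2666 = 9679.4 m.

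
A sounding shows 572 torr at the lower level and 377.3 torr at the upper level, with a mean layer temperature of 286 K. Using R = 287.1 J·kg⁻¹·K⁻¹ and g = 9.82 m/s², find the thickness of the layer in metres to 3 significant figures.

Hypsometric equation: Δz = (R T̄/g) ln(P₁/P₂).
R T̄/g = 287.1 × 286 / 9.82 = 8361.6 m.
ln(572/377.3) = ln(1.5160) = 0.41608.
Δz = 8361.6 × 0.41608 = 3479.1 m.

Δz ≈ 3480 m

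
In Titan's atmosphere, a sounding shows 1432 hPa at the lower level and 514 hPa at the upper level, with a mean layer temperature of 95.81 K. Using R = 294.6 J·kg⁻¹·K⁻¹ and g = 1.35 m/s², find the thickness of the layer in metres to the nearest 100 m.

Δz ≈ 21400 m

Hypsometric equation: Δz = (R T̄/g) ln(P₁/P₂).
R T̄/g = 294.6 × 95.81 / 1.35 = 20908 m.
ln(1432/514) = ln(2.7860) = 1.0246.
Δz = 20908 × 1.0246 = 21422 m.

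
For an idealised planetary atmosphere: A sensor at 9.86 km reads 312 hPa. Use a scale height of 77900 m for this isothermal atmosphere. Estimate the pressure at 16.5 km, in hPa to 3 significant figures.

Between two levels, P₂ = P₁ exp(−Δz/H) with Δz = z₂ − z₁.
Δz = 16500 − 9860.0 = 6640.0 m; Δz/H = 6640.0/77900 = 0.085237.
P₂ = 312 × exp(−0.085237) = 312 × 0.91829 = 286.51 hPa.

P ≈ 287 hPa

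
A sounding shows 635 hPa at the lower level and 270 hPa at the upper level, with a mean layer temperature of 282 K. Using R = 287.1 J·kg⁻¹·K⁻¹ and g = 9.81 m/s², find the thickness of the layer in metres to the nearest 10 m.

Δz ≈ 7060 m

Hypsometric equation: Δz = (R T̄/g) ln(P₁/P₂).
R T̄/g = 287.1 × 282 / 9.81 = 8253.0 m.
ln(635/270) = ln(2.3519) = 0.85522.
Δz = 8253.0 × 0.85522 = 7058.1 m.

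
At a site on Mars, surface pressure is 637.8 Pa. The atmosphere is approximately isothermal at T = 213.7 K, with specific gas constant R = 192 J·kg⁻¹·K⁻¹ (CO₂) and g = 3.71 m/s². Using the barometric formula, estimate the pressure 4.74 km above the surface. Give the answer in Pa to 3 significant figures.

Scale height: H = RT/g = 192 × 213.7 / 3.71 = 11059 m.
Barometric formula: P = P₀ exp(−z/H).
z/H = 4740.0/11059 = 0.42861; exp(−0.42861) = 0.65141.
P = 637.8 × 0.65141 = 415.47 Pa.

P ≈ 415 Pa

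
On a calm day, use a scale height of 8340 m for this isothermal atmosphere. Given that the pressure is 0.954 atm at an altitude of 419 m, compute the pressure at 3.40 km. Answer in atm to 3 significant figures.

P ≈ 0.667 atm

Between two levels, P₂ = P₁ exp(−Δz/H) with Δz = z₂ − z₁.
Δz = 3400.0 − 419.00 = 2981.0 m; Δz/H = 2981.0/8340.0 = 0.35743.
P₂ = 0.954 × exp(−0.35743) = 0.954 × 0.69947 = 0.66729 atm.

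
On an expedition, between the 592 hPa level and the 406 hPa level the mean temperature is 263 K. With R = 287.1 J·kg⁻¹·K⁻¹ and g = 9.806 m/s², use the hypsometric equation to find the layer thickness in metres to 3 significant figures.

Δz ≈ 2900 m

Hypsometric equation: Δz = (R T̄/g) ln(P₁/P₂).
R T̄/g = 287.1 × 263 / 9.806 = 7700.1 m.
ln(592/406) = ln(1.4581) = 0.37713.
Δz = 7700.1 × 0.37713 = 2903.9 m.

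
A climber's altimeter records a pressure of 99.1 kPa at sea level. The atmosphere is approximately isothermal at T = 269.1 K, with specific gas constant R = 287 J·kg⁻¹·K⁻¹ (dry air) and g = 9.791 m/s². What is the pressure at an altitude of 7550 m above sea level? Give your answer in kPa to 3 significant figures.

Scale height: H = RT/g = 287 × 269.1 / 9.791 = 7888.0 m.
Barometric formula: P = P₀ exp(−z/H).
z/H = 7550.0/7888.0 = 0.95715; exp(−0.95715) = 0.38399.
P = 99.1 × 0.38399 = 38.053 kPa.

P ≈ 38.1 kPa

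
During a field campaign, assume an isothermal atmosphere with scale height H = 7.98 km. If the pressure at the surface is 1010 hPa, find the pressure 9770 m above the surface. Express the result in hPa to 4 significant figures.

Barometric formula: P = P₀ exp(−z/H).
z/H = 9770.0/7980.0 = 1.2243; exp(−1.2243) = 0.29396.
P = 1010 × 0.29396 = 296.90 hPa.

P ≈ 296.9 hPa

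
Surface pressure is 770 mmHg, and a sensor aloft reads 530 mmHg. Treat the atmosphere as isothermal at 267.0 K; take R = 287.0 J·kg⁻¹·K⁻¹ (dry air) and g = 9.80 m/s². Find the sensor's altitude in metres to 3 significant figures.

Scale height: H = RT/g = 287.0 × 267.0 / 9.80 = 7819.3 m.
Invert the barometric formula: z = H ln(P₀/P).
P₀/P = 770/530 = 1.4528; ln(1.4528) = 0.37349.
z = 7819.3 × 0.37349 = 2920.4 m.

z ≈ 2920 m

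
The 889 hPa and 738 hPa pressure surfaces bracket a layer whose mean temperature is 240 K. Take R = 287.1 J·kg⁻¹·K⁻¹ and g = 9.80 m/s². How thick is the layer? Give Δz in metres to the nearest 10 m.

Δz ≈ 1310 m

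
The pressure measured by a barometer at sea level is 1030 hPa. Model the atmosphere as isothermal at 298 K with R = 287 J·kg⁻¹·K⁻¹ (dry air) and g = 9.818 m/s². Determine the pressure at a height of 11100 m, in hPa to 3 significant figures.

Scale height: H = RT/g = 287 × 298 / 9.818 = 8711.1 m.
Barometric formula: P = P₀ exp(−z/H).
z/H = 11100/8711.1 = 1.2742; exp(−1.2742) = 0.27965.
P = 1030 × 0.27965 = 288.04 hPa.

P ≈ 288 hPa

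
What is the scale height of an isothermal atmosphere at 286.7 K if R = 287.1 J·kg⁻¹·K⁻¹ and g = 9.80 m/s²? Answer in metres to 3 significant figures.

H ≈ 8400 m

The scale height of an isothermal atmosphere is H = RT/g.
H = 287.1 × 286.7 / 9.80 = 82312/9.80 = 8399.2 m.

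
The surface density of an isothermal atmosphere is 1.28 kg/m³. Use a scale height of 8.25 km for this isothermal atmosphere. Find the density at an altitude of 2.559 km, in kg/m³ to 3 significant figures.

ρ ≈ 0.939 kg/m³

In an isothermal atmosphere, density decays like pressure: ρ = ρ₀ exp(−z/H).
z/H = 2559.0/8250.0 = 0.31018; exp(−0.31018) = 0.73331.
ρ = 1.28 × 0.73331 = 0.93864 kg/m³.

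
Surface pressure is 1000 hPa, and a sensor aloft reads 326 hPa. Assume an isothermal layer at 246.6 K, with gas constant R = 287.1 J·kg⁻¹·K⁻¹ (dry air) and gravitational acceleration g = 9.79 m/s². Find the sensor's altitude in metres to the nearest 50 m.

z ≈ 8100 m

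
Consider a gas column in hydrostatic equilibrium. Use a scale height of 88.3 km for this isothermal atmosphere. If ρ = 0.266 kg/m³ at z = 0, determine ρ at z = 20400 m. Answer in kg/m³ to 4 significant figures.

In an isothermal atmosphere, density decays like pressure: ρ = ρ₀ exp(−z/H).
z/H = 20400/88300 = 0.23103; exp(−0.23103) = 0.79372.
ρ = 0.266 × 0.79372 = 0.21113 kg/m³.

ρ ≈ 0.2111 kg/m³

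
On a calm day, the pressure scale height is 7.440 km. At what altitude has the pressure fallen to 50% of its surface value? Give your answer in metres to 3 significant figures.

z ≈ 5160 m

Set P/P₀ = exp(−z/H) = 0.5, so z = −H ln(0.5).
−ln(0.5) = 0.69315; z = 7440.0 × 0.69315 = 5157.0 m.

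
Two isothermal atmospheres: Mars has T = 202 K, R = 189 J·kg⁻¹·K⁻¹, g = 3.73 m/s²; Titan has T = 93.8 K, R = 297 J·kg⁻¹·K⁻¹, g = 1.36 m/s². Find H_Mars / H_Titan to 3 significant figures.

H_Mars/H_Titan ≈ 0.500

H = RT/g for each body.
H_Mars = 189 × 202 / 3.73 = 10235 m.
H_Titan = 297 × 93.8 / 1.36 = 20484 m.
H_Mars/H_Titan = 10235/20484 = 0.49966.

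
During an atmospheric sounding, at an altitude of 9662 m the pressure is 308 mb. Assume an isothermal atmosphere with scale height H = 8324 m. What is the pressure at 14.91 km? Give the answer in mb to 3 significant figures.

Between two levels, P₂ = P₁ exp(−Δz/H) with Δz = z₂ − z₁.
Δz = 14910 − 9662.0 = 5248.0 m; Δz/H = 5248.0/8324.0 = 0.63047.
P₂ = 308 × exp(−0.63047) = 308 × 0.53234 = 163.96 mb.

P ≈ 164 mb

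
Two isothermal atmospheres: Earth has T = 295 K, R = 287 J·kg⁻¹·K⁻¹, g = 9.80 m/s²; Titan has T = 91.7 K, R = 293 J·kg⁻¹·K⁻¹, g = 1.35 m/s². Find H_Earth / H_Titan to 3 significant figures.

H_Earth/H_Titan ≈ 0.434

H = RT/g for each body.
H_Earth = 287 × 295 / 9.80 = 8639.3 m.
H_Titan = 293 × 91.7 / 1.35 = 19902 m.
H_Earth/H_Titan = 8639.3/19902 = 0.43409.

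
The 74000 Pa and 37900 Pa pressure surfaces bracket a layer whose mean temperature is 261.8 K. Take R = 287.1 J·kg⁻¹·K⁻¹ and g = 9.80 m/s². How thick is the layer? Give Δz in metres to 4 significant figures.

Δz ≈ 5132 m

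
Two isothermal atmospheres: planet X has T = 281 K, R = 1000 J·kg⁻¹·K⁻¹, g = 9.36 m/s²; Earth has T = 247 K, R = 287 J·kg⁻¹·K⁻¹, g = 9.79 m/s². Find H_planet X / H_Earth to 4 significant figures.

H = RT/g for each body.
H_planet X = 1000 × 281 / 9.36 = 30021 m.
H_Earth = 287 × 247 / 9.79 = 7241.0 m.
H_planet X/H_Earth = 30021/7241.0 = 4.1460.

H_planet X/H_Earth ≈ 4.146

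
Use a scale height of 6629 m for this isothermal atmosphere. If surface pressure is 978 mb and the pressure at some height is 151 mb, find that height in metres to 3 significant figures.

z ≈ 12400 m

Invert the barometric formula: z = H ln(P₀/P).
P₀/P = 978/151 = 6.4768; ln(6.4768) = 1.8682.
z = 6629.0 × 1.8682 = 12384 m.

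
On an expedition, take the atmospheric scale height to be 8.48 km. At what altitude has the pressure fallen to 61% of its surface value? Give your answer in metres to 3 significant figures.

z ≈ 4190 m

Set P/P₀ = exp(−z/H) = 0.61, so z = −H ln(0.61).
−ln(0.61) = 0.49430; z = 8480.0 × 0.49430 = 4191.7 m.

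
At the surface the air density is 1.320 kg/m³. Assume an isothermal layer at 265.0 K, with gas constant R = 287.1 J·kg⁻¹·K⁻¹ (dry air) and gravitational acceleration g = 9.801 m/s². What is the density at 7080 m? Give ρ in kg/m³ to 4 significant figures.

Scale height: H = RT/g = 287.1 × 265.0 / 9.801 = 7762.6 m.
In an isothermal atmosphere, density decays like pressure: ρ = ρ₀ exp(−z/H).
z/H = 7080.0/7762.6 = 0.91207; exp(−0.91207) = 0.40169.
ρ = 1.320 × 0.40169 = 0.53023 kg/m³.

ρ ≈ 0.5302 kg/m³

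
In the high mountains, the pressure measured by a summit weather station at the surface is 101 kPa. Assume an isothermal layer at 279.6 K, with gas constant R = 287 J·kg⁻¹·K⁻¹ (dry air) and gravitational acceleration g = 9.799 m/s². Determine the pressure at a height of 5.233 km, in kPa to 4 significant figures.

P ≈ 53.31 kPa

Scale height: H = RT/g = 287 × 279.6 / 9.799 = 8189.1 m.
Barometric formula: P = P₀ exp(−z/H).
z/H = 5233.0/8189.1 = 0.63902; exp(−0.63902) = 0.52781.
P = 101 × 0.52781 = 53.309 kPa.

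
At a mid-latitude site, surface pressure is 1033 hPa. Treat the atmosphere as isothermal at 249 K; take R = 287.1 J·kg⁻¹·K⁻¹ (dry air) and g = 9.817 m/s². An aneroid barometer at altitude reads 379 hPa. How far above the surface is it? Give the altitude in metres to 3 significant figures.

Scale height: H = RT/g = 287.1 × 249 / 9.817 = 7282.1 m.
Invert the barometric formula: z = H ln(P₀/P).
P₀/P = 1033/379 = 2.7256; ln(2.7256) = 1.0027.
z = 7282.1 × 1.0027 = 7301.8 m.

z ≈ 7300 m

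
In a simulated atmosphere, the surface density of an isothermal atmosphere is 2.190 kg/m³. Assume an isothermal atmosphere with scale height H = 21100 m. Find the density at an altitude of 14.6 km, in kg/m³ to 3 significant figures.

In an isothermal atmosphere, density decays like pressure: ρ = ρ₀ exp(−z/H).
z/H = 14600/21100 = 0.69194; exp(−0.69194) = 0.50060.
ρ = 2.190 × 0.50060 = 1.0963 kg/m³.

ρ ≈ 1.10 kg/m³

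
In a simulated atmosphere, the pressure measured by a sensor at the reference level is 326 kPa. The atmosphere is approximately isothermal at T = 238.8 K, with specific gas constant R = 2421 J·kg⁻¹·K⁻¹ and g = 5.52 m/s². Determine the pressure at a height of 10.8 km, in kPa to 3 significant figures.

P ≈ 294 kPa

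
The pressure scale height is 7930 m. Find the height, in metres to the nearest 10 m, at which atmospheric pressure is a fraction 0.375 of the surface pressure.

z ≈ 7780 m

Set P/P₀ = exp(−z/H) = 0.375, so z = −H ln(0.375).
−ln(0.375) = 0.98083; z = 7930.0 × 0.98083 = 7778.0 m.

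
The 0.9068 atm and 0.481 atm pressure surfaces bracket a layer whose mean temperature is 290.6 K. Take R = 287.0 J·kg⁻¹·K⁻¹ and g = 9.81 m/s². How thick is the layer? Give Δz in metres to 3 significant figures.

Hypsometric equation: Δz = (R T̄/g) ln(P₁/P₂).
R T̄/g = 287.0 × 290.6 / 9.81 = 8501.8 m.
ln(0.9068/0.481) = ln(1.8852) = 0.63403.
Δz = 8501.8 × 0.63403 = 5390.4 m.

Δz ≈ 5390 m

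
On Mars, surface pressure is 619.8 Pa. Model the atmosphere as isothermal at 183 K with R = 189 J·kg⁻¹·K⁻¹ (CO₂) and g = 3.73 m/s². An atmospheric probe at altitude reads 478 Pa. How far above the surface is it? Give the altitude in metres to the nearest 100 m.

Scale height: H = RT/g = 189 × 183 / 3.73 = 9272.7 m.
Invert the barometric formula: z = H ln(P₀/P).
P₀/P = 619.8/478 = 1.2967; ln(1.2967) = 0.25982.
z = 9272.7 × 0.25982 = 2409.2 m.

z ≈ 2400 m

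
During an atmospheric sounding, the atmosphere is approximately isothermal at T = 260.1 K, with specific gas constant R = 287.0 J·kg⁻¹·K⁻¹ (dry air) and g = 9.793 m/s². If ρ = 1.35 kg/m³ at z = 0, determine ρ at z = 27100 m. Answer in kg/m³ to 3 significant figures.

Scale height: H = RT/g = 287.0 × 260.1 / 9.793 = 7622.7 m.
In an isothermal atmosphere, density decays like pressure: ρ = ρ₀ exp(−z/H).
z/H = 27100/7622.7 = 3.5552; exp(−3.5552) = 0.028576.
ρ = 1.35 × 0.028576 = 0.038578 kg/m³.

ρ ≈ 0.0386 kg/m³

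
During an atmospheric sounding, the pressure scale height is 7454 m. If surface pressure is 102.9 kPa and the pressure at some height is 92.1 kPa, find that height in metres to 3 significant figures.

z ≈ 827 m

Invert the barometric formula: z = H ln(P₀/P).
P₀/P = 102.9/92.1 = 1.1173; ln(1.1173) = 0.11092.
z = 7454.0 × 0.11092 = 826.80 m.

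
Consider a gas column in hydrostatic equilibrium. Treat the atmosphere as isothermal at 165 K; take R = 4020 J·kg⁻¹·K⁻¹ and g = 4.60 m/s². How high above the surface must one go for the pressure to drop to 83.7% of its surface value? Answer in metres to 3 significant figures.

Scale height: H = RT/g = 4020 × 165 / 4.60 = 144200 m.
Set P/P₀ = exp(−z/H) = 0.837, so z = −H ln(0.837).
−ln(0.837) = 0.17793; z = 144200 × 0.17793 = 25658 m.

z ≈ 25700 m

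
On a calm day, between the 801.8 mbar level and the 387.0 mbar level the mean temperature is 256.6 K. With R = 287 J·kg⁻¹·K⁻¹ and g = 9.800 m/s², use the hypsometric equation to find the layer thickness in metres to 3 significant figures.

Hypsometric equation: Δz = (R T̄/g) ln(P₁/P₂).
R T̄/g = 287 × 256.6 / 9.800 = 7514.7 m.
ln(801.8/387.0) = ln(2.0718) = 0.72842.
Δz = 7514.7 × 0.72842 = 5473.9 m.

Δz ≈ 5470 m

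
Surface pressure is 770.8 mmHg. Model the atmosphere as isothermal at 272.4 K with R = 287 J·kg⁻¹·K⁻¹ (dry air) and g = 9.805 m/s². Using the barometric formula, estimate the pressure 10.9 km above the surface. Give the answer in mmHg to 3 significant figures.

Scale height: H = RT/g = 287 × 272.4 / 9.805 = 7973.4 m.
Barometric formula: P = P₀ exp(−z/H).
z/H = 10900/7973.4 = 1.3670; exp(−1.3670) = 0.25487.
P = 770.8 × 0.25487 = 196.45 mmHg.

P ≈ 196 mmHg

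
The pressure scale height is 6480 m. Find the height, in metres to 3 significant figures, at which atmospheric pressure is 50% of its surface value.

z ≈ 4490 m

Set P/P₀ = exp(−z/H) = 0.5, so z = −H ln(0.5).
−ln(0.5) = 0.69315; z = 6480.0 × 0.69315 = 4491.6 m.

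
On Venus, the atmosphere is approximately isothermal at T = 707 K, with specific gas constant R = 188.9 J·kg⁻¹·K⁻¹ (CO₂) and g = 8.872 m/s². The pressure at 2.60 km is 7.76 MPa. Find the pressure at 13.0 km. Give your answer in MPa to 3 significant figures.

Scale height: H = RT/g = 188.9 × 707 / 8.872 = 15053 m.
Between two levels, P₂ = P₁ exp(−Δz/H) with Δz = z₂ − z₁.
Δz = 13000 − 2600.0 = 10400 m; Δz/H = 10400/15053 = 0.69089.
P₂ = 7.76 × exp(−0.69089) = 7.76 × 0.50113 = 3.8888 MPa.

P ≈ 3.89 MPa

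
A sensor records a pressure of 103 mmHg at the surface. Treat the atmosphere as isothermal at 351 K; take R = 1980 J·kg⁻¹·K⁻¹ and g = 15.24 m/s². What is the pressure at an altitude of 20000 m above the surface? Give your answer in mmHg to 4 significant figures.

Scale height: H = RT/g = 1980 × 351 / 15.24 = 45602 m.
Barometric formula: P = P₀ exp(−z/H).
z/H = 20000/45602 = 0.43858; exp(−0.43858) = 0.64495.
P = 103 × 0.64495 = 66.430 mmHg.

P ≈ 66.43 mmHg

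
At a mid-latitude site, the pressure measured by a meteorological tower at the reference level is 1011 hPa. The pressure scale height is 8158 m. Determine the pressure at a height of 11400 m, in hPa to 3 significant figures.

Barometric formula: P = P₀ exp(−z/H).
z/H = 11400/8158.0 = 1.3974; exp(−1.3974) = 0.24724.
P = 1011 × 0.24724 = 249.96 hPa.

P ≈ 250 hPa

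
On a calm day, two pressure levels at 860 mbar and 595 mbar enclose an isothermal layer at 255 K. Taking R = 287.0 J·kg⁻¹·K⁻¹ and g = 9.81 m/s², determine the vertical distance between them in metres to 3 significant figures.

Δz ≈ 2750 m

Hypsometric equation: Δz = (R T̄/g) ln(P₁/P₂).
R T̄/g = 287.0 × 255 / 9.81 = 7460.2 m.
ln(860/595) = ln(1.4454) = 0.36839.
Δz = 7460.2 × 0.36839 = 2748.3 m.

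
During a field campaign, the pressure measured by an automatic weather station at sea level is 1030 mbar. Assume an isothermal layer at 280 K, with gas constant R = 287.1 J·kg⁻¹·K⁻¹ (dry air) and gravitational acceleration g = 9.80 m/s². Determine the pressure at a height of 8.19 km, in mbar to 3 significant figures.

Scale height: H = RT/g = 287.1 × 280 / 9.80 = 8202.9 m.
Barometric formula: P = P₀ exp(−z/H).
z/H = 8190.0/8202.9 = 0.99843; exp(−0.99843) = 0.36846.
P = 1030 × 0.36846 = 379.51 mbar.

P ≈ 380 mbar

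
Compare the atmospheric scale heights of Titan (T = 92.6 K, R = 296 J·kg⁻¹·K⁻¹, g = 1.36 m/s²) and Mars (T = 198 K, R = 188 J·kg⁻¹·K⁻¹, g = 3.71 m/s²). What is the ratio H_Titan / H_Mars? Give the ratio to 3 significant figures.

H_Titan/H_Mars ≈ 2.01

H = RT/g for each body.
H_Titan = 296 × 92.6 / 1.36 = 20154 m.
H_Mars = 188 × 198 / 3.71 = 10033 m.
H_Titan/H_Mars = 20154/10033 = 2.0088.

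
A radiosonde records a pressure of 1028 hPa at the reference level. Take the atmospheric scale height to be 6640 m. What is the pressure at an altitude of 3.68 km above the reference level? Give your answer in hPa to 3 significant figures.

P ≈ 591 hPa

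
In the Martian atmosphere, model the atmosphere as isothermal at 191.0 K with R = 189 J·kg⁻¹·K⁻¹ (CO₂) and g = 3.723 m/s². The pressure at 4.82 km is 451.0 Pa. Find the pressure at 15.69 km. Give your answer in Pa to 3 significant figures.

Scale height: H = RT/g = 189 × 191.0 / 3.723 = 9696.2 m.
Between two levels, P₂ = P₁ exp(−Δz/H) with Δz = z₂ − z₁.
Δz = 15690 − 4820.0 = 10870 m; Δz/H = 10870/9696.2 = 1.1211.
P₂ = 451.0 × exp(−1.1211) = 451.0 × 0.32592 = 146.99 Pa.

P ≈ 147 Pa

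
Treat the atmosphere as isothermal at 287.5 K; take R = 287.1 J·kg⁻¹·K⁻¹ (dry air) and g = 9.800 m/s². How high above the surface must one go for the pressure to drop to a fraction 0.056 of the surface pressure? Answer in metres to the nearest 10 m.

Scale height: H = RT/g = 287.1 × 287.5 / 9.800 = 8422.6 m.
Set P/P₀ = exp(−z/H) = 0.056, so z = −H ln(0.056).
−ln(0.056) = 2.8824; z = 8422.6 × 2.8824 = 24277 m.

z ≈ 24280 m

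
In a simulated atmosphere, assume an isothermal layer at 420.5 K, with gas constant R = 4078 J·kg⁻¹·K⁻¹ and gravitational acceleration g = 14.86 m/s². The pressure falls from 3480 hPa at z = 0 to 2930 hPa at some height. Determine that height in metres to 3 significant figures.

z ≈ 19900 m

Scale height: H = RT/g = 4078 × 420.5 / 14.86 = 115400 m.
Invert the barometric formula: z = H ln(P₀/P).
P₀/P = 3480/2930 = 1.1877; ln(1.1877) = 0.17202.
z = 115400 × 0.17202 = 19851 m.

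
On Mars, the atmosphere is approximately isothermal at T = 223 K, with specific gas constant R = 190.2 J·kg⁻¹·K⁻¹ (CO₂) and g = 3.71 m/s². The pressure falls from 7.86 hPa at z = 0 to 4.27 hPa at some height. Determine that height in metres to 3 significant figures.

Scale height: H = RT/g = 190.2 × 223 / 3.71 = 11433 m.
Invert the barometric formula: z = H ln(P₀/P).
P₀/P = 7.86/4.27 = 1.8407; ln(1.8407) = 0.61015.
z = 11433 × 0.61015 = 6975.8 m.

z ≈ 6980 m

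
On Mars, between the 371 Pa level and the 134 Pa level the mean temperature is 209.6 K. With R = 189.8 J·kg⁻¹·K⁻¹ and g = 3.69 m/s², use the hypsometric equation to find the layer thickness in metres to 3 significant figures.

Δz ≈ 11000 m

Hypsometric equation: Δz = (R T̄/g) ln(P₁/P₂).
R T̄/g = 189.8 × 209.6 / 3.69 = 10781 m.
ln(371/134) = ln(2.7687) = 1.0184.
Δz = 10781 × 1.0184 = 10979 m.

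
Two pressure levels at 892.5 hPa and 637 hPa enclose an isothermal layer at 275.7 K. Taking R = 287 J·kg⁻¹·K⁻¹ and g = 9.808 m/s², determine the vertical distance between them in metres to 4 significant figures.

Hypsometric equation: Δz = (R T̄/g) ln(P₁/P₂).
R T̄/g = 287 × 275.7 / 9.808 = 8067.5 m.
ln(892.5/637) = ln(1.4011) = 0.33726.
Δz = 8067.5 × 0.33726 = 2720.8 m.

Δz ≈ 2721 m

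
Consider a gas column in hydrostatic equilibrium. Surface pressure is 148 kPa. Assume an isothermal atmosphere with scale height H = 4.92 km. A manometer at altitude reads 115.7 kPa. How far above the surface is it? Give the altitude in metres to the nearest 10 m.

z ≈ 1210 m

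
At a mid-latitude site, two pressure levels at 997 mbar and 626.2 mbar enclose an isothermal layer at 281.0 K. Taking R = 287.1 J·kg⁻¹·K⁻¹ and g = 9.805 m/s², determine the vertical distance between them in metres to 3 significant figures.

Δz ≈ 3830 m

Hypsometric equation: Δz = (R T̄/g) ln(P₁/P₂).
R T̄/g = 287.1 × 281.0 / 9.805 = 8228.0 m.
ln(997/626.2) = ln(1.5921) = 0.46505.
Δz = 8228.0 × 0.46505 = 3826.4 m.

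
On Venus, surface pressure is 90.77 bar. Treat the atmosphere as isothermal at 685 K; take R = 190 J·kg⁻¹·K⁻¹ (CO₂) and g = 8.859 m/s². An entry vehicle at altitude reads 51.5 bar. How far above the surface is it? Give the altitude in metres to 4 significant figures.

Scale height: H = RT/g = 190 × 685 / 8.859 = 14691 m.
Invert the barometric formula: z = H ln(P₀/P).
P₀/P = 90.77/51.5 = 1.7625; ln(1.7625) = 0.56673.
z = 14691 × 0.56673 = 8325.8 m.

z ≈ 8326 m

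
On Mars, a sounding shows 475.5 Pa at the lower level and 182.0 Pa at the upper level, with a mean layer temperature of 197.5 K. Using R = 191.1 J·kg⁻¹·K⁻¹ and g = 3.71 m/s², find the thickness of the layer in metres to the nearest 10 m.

Δz ≈ 9770 m

Hypsometric equation: Δz = (R T̄/g) ln(P₁/P₂).
R T̄/g = 191.1 × 197.5 / 3.71 = 10173 m.
ln(475.5/182.0) = ln(2.6126) = 0.96035.
Δz = 10173 × 0.96035 = 9769.6 m.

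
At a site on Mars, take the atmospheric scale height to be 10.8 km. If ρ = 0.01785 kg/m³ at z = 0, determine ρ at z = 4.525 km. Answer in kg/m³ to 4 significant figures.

In an isothermal atmosphere, density decays like pressure: ρ = ρ₀ exp(−z/H).
z/H = 4525.0/10800 = 0.41898; exp(−0.41898) = 0.65772.
ρ = 0.01785 × 0.65772 = 0.011740 kg/m³.

ρ ≈ 0.01174 kg/m³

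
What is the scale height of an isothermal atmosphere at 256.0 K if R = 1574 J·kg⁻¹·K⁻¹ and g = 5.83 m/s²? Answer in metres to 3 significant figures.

The scale height of an isothermal atmosphere is H = RT/g.
H = 1574 × 256.0 / 5.83 = 402940/5.83 = 69115 m.

H ≈ 69100 m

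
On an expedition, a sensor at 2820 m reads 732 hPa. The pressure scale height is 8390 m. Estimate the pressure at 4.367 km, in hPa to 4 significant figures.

Between two levels, P₂ = P₁ exp(−Δz/H) with Δz = z₂ − z₁.
Δz = 4367.0 − 2820.0 = 1547.0 m; Δz/H = 1547.0/8390.0 = 0.18439.
P₂ = 732 × exp(−0.18439) = 732 × 0.83161 = 608.74 hPa.

P ≈ 608.7 hPa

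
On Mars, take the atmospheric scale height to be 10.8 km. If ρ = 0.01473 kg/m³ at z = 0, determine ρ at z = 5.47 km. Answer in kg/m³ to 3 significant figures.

In an isothermal atmosphere, density decays like pressure: ρ = ρ₀ exp(−z/H).
z/H = 5470.0/10800 = 0.50648; exp(−0.50648) = 0.60261.
ρ = 0.01473 × 0.60261 = 0.0088764 kg/m³.

ρ ≈ 0.00888 kg/m³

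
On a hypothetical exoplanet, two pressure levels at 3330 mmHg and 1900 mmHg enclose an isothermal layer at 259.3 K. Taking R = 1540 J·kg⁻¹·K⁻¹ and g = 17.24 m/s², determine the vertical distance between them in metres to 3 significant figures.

Δz ≈ 13000 m

Hypsometric equation: Δz = (R T̄/g) ln(P₁/P₂).
R T̄/g = 1540 × 259.3 / 17.24 = 23163 m.
ln(3330/1900) = ln(1.7526) = 0.56110.
Δz = 23163 × 0.56110 = 12997 m.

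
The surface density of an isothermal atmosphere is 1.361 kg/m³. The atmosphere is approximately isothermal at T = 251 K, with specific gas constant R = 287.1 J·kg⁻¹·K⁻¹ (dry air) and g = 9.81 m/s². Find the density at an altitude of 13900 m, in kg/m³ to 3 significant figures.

Scale height: H = RT/g = 287.1 × 251 / 9.81 = 7345.8 m.
In an isothermal atmosphere, density decays like pressure: ρ = ρ₀ exp(−z/H).
z/H = 13900/7345.8 = 1.8922; exp(−1.8922) = 0.15074.
ρ = 1.361 × 0.15074 = 0.20516 kg/m³.

ρ ≈ 0.205 kg/m³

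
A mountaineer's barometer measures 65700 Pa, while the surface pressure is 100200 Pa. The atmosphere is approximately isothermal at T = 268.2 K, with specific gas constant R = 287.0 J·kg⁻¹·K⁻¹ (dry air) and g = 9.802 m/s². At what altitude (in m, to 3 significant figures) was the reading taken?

z ≈ 3310 m

Scale height: H = RT/g = 287.0 × 268.2 / 9.802 = 7852.8 m.
Invert the barometric formula: z = H ln(P₀/P).
P₀/P = 100200/65700 = 1.5251; ln(1.5251) = 0.42206.
z = 7852.8 × 0.42206 = 3314.4 m.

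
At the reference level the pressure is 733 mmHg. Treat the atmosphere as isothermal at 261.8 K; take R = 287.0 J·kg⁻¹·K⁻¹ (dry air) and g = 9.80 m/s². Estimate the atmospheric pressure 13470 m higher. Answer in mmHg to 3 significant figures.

P ≈ 127 mmHg

Scale height: H = RT/g = 287.0 × 261.8 / 9.80 = 7667.0 m.
Barometric formula: P = P₀ exp(−z/H).
z/H = 13470/7667.0 = 1.7569; exp(−1.7569) = 0.17258.
P = 733 × 0.17258 = 126.50 mmHg.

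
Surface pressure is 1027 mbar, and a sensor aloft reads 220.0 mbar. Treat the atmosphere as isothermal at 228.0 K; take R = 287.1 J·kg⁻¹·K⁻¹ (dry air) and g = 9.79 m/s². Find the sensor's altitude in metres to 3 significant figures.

z ≈ 10300 m

Scale height: H = RT/g = 287.1 × 228.0 / 9.79 = 6686.3 m.
Invert the barometric formula: z = H ln(P₀/P).
P₀/P = 1027/220.0 = 4.6682; ln(4.6682) = 1.5408.
z = 6686.3 × 1.5408 = 10302 m.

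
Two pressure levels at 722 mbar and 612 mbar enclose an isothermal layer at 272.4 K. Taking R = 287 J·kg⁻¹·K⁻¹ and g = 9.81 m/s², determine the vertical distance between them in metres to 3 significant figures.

Hypsometric equation: Δz = (R T̄/g) ln(P₁/P₂).
R T̄/g = 287 × 272.4 / 9.81 = 7969.3 m.
ln(722/612) = ln(1.1797) = 0.16526.
Δz = 7969.3 × 0.16526 = 1317.0 m.

Δz ≈ 1320 m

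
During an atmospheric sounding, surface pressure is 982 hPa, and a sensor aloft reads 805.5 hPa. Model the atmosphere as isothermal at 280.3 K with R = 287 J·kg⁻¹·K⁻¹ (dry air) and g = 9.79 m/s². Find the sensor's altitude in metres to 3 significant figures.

z ≈ 1630 m

Scale height: H = RT/g = 287 × 280.3 / 9.79 = 8217.2 m.
Invert the barometric formula: z = H ln(P₀/P).
P₀/P = 982/805.5 = 1.2191; ln(1.2191) = 0.19811.
z = 8217.2 × 0.19811 = 1627.9 m.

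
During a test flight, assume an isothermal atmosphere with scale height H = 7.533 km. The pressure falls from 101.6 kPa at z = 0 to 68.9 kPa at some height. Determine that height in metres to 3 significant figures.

z ≈ 2930 m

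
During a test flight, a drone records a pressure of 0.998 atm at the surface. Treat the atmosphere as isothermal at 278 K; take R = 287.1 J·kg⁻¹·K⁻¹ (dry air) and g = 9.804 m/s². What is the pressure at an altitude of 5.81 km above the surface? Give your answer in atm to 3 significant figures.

Scale height: H = RT/g = 287.1 × 278 / 9.804 = 8140.9 m.
Barometric formula: P = P₀ exp(−z/H).
z/H = 5810.0/8140.9 = 0.71368; exp(−0.71368) = 0.48984.
P = 0.998 × 0.48984 = 0.48886 atm.

P ≈ 0.489 atm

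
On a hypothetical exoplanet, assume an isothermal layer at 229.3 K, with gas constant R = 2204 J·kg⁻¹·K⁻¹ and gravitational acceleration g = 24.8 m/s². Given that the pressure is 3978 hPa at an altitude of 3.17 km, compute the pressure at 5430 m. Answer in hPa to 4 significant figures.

P ≈ 3560 hPa

Scale height: H = RT/g = 2204 × 229.3 / 24.8 = 20378 m.
Between two levels, P₂ = P₁ exp(−Δz/H) with Δz = z₂ − z₁.
Δz = 5430.0 − 3170.0 = 2260.0 m; Δz/H = 2260.0/20378 = 0.11090.
P₂ = 3978 × exp(−0.11090) = 3978 × 0.89503 = 3560.4 hPa.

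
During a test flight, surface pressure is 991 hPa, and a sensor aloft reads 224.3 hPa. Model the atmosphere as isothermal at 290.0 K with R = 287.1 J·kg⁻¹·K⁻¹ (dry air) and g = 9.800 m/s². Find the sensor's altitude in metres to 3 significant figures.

Scale height: H = RT/g = 287.1 × 290.0 / 9.800 = 8495.8 m.
Invert the barometric formula: z = H ln(P₀/P).
P₀/P = 991/224.3 = 4.4182; ln(4.4182) = 1.4857.
z = 8495.8 × 1.4857 = 12622 m.

z ≈ 12600 m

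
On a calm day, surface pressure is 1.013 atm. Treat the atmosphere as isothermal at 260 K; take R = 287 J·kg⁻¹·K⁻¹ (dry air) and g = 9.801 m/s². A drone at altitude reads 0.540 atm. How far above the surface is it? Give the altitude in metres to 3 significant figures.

z ≈ 4790 m

Scale height: H = RT/g = 287 × 260 / 9.801 = 7613.5 m.
Invert the barometric formula: z = H ln(P₀/P).
P₀/P = 1.013/0.540 = 1.8759; ln(1.8759) = 0.62909.
z = 7613.5 × 0.62909 = 4789.6 m.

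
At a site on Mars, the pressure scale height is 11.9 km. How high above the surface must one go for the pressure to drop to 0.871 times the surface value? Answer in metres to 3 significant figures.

Set P/P₀ = exp(−z/H) = 0.871, so z = −H ln(0.871).
−ln(0.871) = 0.13811; z = 11900 × 0.13811 = 1643.5 m.

z ≈ 1640 m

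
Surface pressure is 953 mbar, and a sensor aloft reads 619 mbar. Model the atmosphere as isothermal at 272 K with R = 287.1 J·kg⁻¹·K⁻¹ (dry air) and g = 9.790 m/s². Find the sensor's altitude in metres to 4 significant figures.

Scale height: H = RT/g = 287.1 × 272 / 9.790 = 7976.6 m.
Invert the barometric formula: z = H ln(P₀/P).
P₀/P = 953/619 = 1.5396; ln(1.5396) = 0.43152.
z = 7976.6 × 0.43152 = 3442.1 m.

z ≈ 3442 m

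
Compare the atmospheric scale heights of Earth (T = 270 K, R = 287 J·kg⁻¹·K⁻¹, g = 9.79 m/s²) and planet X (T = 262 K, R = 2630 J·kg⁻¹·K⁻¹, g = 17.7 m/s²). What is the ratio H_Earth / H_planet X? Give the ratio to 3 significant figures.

H_Earth/H_planet X ≈ 0.203

H = RT/g for each body.
H_Earth = 287 × 270 / 9.79 = 7915.2 m.
H_planet X = 2630 × 262 / 17.7 = 38930 m.
H_Earth/H_planet X = 7915.2/38930 = 0.20332.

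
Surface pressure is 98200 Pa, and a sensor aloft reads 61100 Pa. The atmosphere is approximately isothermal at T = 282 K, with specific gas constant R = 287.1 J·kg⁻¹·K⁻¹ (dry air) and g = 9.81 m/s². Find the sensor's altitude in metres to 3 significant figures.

z ≈ 3920 m

Scale height: H = RT/g = 287.1 × 282 / 9.81 = 8253.0 m.
Invert the barometric formula: z = H ln(P₀/P).
P₀/P = 98200/61100 = 1.6072; ln(1.6072) = 0.47449.
z = 8253.0 × 0.47449 = 3916.0 m.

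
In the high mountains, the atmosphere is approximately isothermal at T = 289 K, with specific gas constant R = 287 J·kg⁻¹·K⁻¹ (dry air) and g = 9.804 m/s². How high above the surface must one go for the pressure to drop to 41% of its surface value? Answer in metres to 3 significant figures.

z ≈ 7540 m

Scale height: H = RT/g = 287 × 289 / 9.804 = 8460.1 m.
Set P/P₀ = exp(−z/H) = 0.41, so z = −H ln(0.41).
−ln(0.41) = 0.89160; z = 8460.1 × 0.89160 = 7543.0 m.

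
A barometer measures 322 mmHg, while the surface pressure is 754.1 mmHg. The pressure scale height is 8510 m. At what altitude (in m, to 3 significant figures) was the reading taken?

Invert the barometric formula: z = H ln(P₀/P).
P₀/P = 754.1/322 = 2.3419; ln(2.3419) = 0.85096.
z = 8510.0 × 0.85096 = 7241.7 m.

z ≈ 7240 m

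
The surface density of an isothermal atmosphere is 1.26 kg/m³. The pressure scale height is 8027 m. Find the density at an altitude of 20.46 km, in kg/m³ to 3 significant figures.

ρ ≈ 0.0985 kg/m³

In an isothermal atmosphere, density decays like pressure: ρ = ρ₀ exp(−z/H).
z/H = 20460/8027.0 = 2.5489; exp(−2.5489) = 0.078168.
ρ = 1.26 × 0.078168 = 0.098492 kg/m³.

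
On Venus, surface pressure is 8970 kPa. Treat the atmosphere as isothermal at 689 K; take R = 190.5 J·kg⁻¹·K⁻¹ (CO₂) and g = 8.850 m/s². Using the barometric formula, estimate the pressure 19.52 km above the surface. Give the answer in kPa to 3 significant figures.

Scale height: H = RT/g = 190.5 × 689 / 8.850 = 14831 m.
Barometric formula: P = P₀ exp(−z/H).
z/H = 19520/14831 = 1.3162; exp(−1.3162) = 0.26815.
P = 8970 × 0.26815 = 2405.3 kPa.

P ≈ 2410 kPa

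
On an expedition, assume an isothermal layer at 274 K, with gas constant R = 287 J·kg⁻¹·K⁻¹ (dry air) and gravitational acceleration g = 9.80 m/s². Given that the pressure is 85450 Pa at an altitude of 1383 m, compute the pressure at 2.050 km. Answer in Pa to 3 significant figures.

Scale height: H = RT/g = 287 × 274 / 9.80 = 8024.3 m.
Between two levels, P₂ = P₁ exp(−Δz/H) with Δz = z₂ − z₁.
Δz = 2050.0 − 1383.0 = 667.00 m; Δz/H = 667.00/8024.3 = 0.083123.
P₂ = 85450 × exp(−0.083123) = 85450 × 0.92024 = 78635 Pa.

P ≈ 78600 Pa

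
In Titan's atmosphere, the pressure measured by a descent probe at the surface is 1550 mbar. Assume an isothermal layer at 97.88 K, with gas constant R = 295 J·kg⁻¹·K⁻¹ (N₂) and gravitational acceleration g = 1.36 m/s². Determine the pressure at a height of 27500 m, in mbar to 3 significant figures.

Scale height: H = RT/g = 295 × 97.88 / 1.36 = 21231 m.
Barometric formula: P = P₀ exp(−z/H).
z/H = 27500/21231 = 1.2953; exp(−1.2953) = 0.27382.
P = 1550 × 0.27382 = 424.42 mbar.

P ≈ 424 mbar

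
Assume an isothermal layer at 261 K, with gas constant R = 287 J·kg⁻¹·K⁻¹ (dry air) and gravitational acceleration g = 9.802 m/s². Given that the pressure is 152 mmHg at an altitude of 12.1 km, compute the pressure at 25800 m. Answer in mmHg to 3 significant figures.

P ≈ 25.3 mmHg

Scale height: H = RT/g = 287 × 261 / 9.802 = 7642.0 m.
Between two levels, P₂ = P₁ exp(−Δz/H) with Δz = z₂ − z₁.
Δz = 25800 − 12100 = 13700 m; Δz/H = 13700/7642.0 = 1.7927.
P₂ = 152 × exp(−1.7927) = 152 × 0.16651 = 25.310 mmHg.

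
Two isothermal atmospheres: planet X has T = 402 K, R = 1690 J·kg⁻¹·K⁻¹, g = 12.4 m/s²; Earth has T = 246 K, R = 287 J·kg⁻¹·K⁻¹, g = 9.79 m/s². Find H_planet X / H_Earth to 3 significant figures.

H_planet X/H_Earth ≈ 7.60

H = RT/g for each body.
H_planet X = 1690 × 402 / 12.4 = 54789 m.
H_Earth = 287 × 246 / 9.79 = 7211.6 m.
H_planet X/H_Earth = 54789/7211.6 = 7.5973.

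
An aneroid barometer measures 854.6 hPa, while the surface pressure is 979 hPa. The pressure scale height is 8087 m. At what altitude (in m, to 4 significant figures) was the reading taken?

Invert the barometric formula: z = H ln(P₀/P).
P₀/P = 979/854.6 = 1.1456; ln(1.1456) = 0.13593.
z = 8087.0 × 0.13593 = 1099.3 m.

z ≈ 1099 m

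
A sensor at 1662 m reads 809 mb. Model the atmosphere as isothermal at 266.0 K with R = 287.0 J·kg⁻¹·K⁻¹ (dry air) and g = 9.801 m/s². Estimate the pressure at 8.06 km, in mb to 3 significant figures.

P ≈ 356 mb

Scale height: H = RT/g = 287.0 × 266.0 / 9.801 = 7789.2 m.
Between two levels, P₂ = P₁ exp(−Δz/H) with Δz = z₂ − z₁.
Δz = 8060.0 − 1662.0 = 6398.0 m; Δz/H = 6398.0/7789.2 = 0.82139.
P₂ = 809 × exp(−0.82139) = 809 × 0.43982 = 355.81 mb.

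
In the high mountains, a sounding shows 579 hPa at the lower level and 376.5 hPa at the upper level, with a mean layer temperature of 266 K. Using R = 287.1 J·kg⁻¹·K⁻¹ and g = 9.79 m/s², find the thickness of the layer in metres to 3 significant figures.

Hypsometric equation: Δz = (R T̄/g) ln(P₁/P₂).
R T̄/g = 287.1 × 266 / 9.79 = 7800.7 m.
ln(579/376.5) = ln(1.5378) = 0.43035.
Δz = 7800.7 × 0.43035 = 3357.0 m.

Δz ≈ 3360 m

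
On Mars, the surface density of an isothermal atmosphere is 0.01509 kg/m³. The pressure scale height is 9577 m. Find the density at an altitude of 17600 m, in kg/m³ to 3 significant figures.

In an isothermal atmosphere, density decays like pressure: ρ = ρ₀ exp(−z/H).
z/H = 17600/9577.0 = 1.8377; exp(−1.8377) = 0.15918.
ρ = 0.01509 × 0.15918 = 0.0024020 kg/m³.

ρ ≈ 0.00240 kg/m³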